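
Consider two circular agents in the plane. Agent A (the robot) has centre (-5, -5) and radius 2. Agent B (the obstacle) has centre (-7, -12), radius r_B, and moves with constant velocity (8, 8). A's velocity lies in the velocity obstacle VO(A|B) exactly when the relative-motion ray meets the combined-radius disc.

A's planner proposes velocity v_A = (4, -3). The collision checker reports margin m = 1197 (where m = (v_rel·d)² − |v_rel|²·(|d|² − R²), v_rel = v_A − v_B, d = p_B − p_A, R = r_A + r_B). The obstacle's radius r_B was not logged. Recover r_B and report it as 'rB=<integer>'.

m = 1197
d = (-2, -7);  v_rel = (-4, -11),  |v_rel|² = 137
v_rel×d = (-4)·(-7) − (-11)·(-2) = 6
since m = R²·137 − 6²:  R² = (36 + 1197) / 137 = 9
R = √9 = 3  ⇒  r_B = 3 − 2 = 1

rB=1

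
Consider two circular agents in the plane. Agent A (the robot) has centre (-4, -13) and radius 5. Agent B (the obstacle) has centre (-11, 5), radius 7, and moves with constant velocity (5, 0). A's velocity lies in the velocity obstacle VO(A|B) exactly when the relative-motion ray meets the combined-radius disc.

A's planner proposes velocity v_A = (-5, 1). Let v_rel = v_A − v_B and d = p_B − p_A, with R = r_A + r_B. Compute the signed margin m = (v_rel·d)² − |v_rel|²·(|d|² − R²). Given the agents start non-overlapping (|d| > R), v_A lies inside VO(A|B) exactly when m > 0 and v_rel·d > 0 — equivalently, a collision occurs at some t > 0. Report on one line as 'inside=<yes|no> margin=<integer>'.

d = (-7, 18),  |d|² = 373;  R = 5+7 = 12,  c = 373−12² = 229
v_rel = (-10, 1),  |v_rel|² = 101;  v_rel·d = (-10)·(-7) + (1)·(18) = 88
101·t² − 176·t + 229 = 0  ⇒  m = 88² − 101·229 = -15385
m = -15385 < 0,  v_rel·d = 88 > 0  ⇒  outside

inside=no margin=-15385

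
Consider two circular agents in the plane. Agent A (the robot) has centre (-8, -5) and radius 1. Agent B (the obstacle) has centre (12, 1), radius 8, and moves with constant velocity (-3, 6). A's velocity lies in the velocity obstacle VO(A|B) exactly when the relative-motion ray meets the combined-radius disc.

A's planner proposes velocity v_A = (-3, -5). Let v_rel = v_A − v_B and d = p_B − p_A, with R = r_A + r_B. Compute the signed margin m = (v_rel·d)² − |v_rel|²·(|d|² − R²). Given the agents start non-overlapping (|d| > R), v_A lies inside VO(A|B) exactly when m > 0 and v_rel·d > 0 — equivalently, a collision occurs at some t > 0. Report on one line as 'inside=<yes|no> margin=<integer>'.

d = (20, 6),  |d|² = 436;  R = 1+8 = 9,  c = 436−9² = 355
v_rel = (0, -11),  |v_rel|² = 121;  v_rel·d = (0)·(20) + (-11)·(6) = -66
121·t² + 132·t + 355 = 0  ⇒  m = (-66)² − 121·355 = -38599
m = -38599 < 0,  v_rel·d = -66 < 0  ⇒  outside

inside=no margin=-38599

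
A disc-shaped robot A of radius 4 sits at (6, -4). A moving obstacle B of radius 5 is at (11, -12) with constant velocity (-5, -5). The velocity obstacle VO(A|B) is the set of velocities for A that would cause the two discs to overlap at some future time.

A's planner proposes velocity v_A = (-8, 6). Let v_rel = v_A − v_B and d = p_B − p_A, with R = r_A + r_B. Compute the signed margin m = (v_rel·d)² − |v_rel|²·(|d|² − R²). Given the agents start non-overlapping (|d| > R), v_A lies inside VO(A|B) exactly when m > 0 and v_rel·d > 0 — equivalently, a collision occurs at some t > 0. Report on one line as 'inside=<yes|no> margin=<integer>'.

d = (5, -8),  |d|² = 89;  R = 4+5 = 9,  c = 89−9² = 8
v_rel = (-3, 11),  |v_rel|² = 130;  v_rel·d = (-3)·(5) + (11)·(-8) = -103
130·t² + 206·t + 8 = 0  ⇒  m = (-103)² − 130·8 = 9569
m = 9569 > 0,  v_rel·d = -103 < 0  ⇒  outside

inside=no margin=9569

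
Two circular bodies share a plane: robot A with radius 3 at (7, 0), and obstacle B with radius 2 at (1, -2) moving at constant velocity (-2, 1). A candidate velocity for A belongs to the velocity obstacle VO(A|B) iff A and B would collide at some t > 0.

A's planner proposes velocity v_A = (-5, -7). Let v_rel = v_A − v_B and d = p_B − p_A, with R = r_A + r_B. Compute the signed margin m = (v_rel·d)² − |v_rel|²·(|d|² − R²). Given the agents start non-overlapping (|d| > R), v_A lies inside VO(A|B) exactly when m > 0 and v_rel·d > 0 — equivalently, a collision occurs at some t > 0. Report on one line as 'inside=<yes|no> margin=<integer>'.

d = (-6, -2),  |d|² = 40;  R = 3+2 = 5,  c = 40−5² = 15
v_rel = (-3, -8),  |v_rel|² = 73;  v_rel·d = (-3)·(-6) + (-8)·(-2) = 34
73·t² − 68·t + 15 = 0  ⇒  m = 34² − 73·15 = 61
m = 61 > 0,  v_rel·d = 34 > 0  ⇒  inside

inside=yes margin=61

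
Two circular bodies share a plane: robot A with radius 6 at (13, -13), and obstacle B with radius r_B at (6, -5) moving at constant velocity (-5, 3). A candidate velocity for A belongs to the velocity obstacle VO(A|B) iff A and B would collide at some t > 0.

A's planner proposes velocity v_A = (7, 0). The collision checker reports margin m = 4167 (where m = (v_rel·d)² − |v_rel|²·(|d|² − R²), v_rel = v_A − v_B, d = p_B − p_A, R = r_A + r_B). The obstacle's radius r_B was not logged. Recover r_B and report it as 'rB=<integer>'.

m = 4167
d = (-7, 8);  v_rel = (12, -3),  |v_rel|² = 153
v_rel×d = (12)·(8) − (-3)·(-7) = 75
since m = R²·153 − 75²:  R² = (5625 + 4167) / 153 = 64
R = √64 = 8  ⇒  r_B = 8 − 6 = 2

rB=2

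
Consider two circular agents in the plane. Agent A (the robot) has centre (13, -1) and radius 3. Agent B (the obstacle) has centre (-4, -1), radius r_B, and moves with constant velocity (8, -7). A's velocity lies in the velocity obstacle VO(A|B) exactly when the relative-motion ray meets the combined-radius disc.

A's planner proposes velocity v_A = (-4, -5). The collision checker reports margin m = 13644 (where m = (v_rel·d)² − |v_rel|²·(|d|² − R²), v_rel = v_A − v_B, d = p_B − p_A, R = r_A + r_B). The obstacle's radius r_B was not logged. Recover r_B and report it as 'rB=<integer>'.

m = 13644
d = (-17, 0);  v_rel = (-12, 2),  |v_rel|² = 148
v_rel×d = (-12)·(0) − (2)·(-17) = 34
since m = R²·148 − 34²:  R² = (1156 + 13644) / 148 = 100
R = √100 = 10  ⇒  r_B = 10 − 3 = 7

rB=7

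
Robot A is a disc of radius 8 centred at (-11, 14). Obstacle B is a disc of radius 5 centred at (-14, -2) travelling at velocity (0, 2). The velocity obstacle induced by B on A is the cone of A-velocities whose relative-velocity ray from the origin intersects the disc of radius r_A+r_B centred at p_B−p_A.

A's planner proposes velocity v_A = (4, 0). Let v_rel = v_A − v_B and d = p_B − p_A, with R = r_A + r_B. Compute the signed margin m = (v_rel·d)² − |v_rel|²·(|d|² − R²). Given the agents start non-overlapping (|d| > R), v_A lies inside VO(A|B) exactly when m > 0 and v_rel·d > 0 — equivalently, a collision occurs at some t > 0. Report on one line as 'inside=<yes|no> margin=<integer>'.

d = (-3, -16),  |d|² = 265;  R = 8+5 = 13,  c = 265−13² = 96
v_rel = (4, -2),  |v_rel|² = 20;  v_rel·d = (4)·(-3) + (-2)·(-16) = 20
20·t² − 40·t + 96 = 0  ⇒  m = 20² − 20·96 = -1520
m = -1520 < 0,  v_rel·d = 20 > 0  ⇒  outside

inside=no margin=-1520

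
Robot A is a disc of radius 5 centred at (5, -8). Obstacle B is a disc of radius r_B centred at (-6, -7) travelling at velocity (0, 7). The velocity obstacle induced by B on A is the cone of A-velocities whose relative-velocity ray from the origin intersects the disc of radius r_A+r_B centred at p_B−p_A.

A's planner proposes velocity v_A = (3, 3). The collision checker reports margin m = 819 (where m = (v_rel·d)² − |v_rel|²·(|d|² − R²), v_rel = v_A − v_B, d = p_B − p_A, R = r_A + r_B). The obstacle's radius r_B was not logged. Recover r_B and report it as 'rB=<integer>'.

m = 819
d = (-11, 1);  v_rel = (3, -4),  |v_rel|² = 25
v_rel×d = (3)·(1) − (-4)·(-11) = -41
since m = R²·25 − (-41)²:  R² = (1681 + 819) / 25 = 100
R = √100 = 10  ⇒  r_B = 10 − 5 = 5

rB=5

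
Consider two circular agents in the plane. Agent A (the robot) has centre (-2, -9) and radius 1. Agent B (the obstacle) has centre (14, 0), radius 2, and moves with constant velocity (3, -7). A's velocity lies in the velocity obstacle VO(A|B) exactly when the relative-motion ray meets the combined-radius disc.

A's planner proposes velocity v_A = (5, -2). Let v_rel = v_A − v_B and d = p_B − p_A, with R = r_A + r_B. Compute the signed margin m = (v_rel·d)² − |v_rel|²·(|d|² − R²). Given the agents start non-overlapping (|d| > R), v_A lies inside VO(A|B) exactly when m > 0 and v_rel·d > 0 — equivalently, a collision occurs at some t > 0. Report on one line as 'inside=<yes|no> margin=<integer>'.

d = (16, 9),  |d|² = 337;  R = 1+2 = 3,  c = 337−3² = 328
v_rel = (2, 5),  |v_rel|² = 29;  v_rel·d = (2)·(16) + (5)·(9) = 77
29·t² − 154·t + 328 = 0  ⇒  m = 77² − 29·328 = -3583
m = -3583 < 0,  v_rel·d = 77 > 0  ⇒  outside

inside=no margin=-3583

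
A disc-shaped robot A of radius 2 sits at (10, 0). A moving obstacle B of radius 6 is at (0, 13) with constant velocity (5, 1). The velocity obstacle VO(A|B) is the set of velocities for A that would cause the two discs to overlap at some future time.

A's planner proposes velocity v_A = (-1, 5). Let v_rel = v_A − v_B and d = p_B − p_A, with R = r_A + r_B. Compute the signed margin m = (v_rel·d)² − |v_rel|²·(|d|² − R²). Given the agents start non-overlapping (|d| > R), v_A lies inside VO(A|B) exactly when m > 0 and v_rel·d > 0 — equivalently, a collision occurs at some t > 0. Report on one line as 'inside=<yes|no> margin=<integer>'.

d = (-10, 13),  |d|² = 269;  R = 2+6 = 8,  c = 269−8² = 205
v_rel = (-6, 4),  |v_rel|² = 52;  v_rel·d = (-6)·(-10) + (4)·(13) = 112
52·t² − 224·t + 205 = 0  ⇒  m = 112² − 52·205 = 1884
m = 1884 > 0,  v_rel·d = 112 > 0  ⇒  inside

inside=yes margin=1884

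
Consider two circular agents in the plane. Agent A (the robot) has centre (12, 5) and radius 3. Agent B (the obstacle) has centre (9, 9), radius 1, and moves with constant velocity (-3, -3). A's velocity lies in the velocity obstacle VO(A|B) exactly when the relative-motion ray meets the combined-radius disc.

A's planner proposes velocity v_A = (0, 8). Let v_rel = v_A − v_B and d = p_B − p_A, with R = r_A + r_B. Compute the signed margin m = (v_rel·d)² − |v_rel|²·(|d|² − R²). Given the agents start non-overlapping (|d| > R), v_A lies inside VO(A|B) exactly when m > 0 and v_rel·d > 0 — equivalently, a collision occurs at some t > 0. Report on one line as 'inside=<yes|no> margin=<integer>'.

d = (-3, 4),  |d|² = 25;  R = 3+1 = 4,  c = 25−4² = 9
v_rel = (3, 11),  |v_rel|² = 130;  v_rel·d = (3)·(-3) + (11)·(4) = 35
130·t² − 70·t + 9 = 0  ⇒  m = 35² − 130·9 = 55
m = 55 > 0,  v_rel·d = 35 > 0  ⇒  inside

inside=yes margin=55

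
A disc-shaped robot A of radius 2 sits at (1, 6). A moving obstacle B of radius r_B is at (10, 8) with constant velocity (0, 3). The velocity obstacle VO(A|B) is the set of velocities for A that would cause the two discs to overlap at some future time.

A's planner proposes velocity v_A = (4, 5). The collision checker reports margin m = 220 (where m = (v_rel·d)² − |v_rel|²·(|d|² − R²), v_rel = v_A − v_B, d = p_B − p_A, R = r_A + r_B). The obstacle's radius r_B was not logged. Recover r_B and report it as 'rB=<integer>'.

m = 220
d = (9, 2);  v_rel = (4, 2),  |v_rel|² = 20
v_rel×d = (4)·(2) − (2)·(9) = -10
since m = R²·20 − (-10)²:  R² = (100 + 220) / 20 = 16
R = √16 = 4  ⇒  r_B = 4 − 2 = 2

rB=2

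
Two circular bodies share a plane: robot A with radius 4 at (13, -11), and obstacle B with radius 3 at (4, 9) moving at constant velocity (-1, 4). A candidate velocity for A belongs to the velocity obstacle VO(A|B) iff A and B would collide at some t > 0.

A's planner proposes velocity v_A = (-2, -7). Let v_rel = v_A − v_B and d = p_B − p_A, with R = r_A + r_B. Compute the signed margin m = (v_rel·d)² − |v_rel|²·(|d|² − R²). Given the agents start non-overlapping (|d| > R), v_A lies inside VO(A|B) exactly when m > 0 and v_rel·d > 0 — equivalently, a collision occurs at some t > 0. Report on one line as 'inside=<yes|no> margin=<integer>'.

d = (-9, 20),  |d|² = 481;  R = 4+3 = 7,  c = 481−7² = 432
v_rel = (-1, -11),  |v_rel|² = 122;  v_rel·d = (-1)·(-9) + (-11)·(20) = -211
122·t² + 422·t + 432 = 0  ⇒  m = (-211)² − 122·432 = -8183
m = -8183 < 0,  v_rel·d = -211 < 0  ⇒  outside

inside=no margin=-8183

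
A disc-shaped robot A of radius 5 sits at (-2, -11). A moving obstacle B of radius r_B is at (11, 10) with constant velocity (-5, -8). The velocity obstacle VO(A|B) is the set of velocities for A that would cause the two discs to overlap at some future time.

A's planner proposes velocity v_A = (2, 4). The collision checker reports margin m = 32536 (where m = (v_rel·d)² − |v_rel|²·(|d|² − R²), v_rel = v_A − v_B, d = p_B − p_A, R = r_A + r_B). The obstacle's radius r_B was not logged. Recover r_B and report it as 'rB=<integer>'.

m = 32536
d = (13, 21);  v_rel = (7, 12),  |v_rel|² = 193
v_rel×d = (7)·(21) − (12)·(13) = -9
since m = R²·193 − (-9)²:  R² = (81 + 32536) / 193 = 169
R = √169 = 13  ⇒  r_B = 13 − 5 = 8

rB=8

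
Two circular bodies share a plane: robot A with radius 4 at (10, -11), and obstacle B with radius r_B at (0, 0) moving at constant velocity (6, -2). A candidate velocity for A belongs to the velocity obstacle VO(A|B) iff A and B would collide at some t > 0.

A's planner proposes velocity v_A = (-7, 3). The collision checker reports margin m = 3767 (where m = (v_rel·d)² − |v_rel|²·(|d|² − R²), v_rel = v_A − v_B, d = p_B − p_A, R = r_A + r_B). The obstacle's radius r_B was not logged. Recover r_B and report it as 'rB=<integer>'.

m = 3767
d = (-10, 11);  v_rel = (-13, 5),  |v_rel|² = 194
v_rel×d = (-13)·(11) − (5)·(-10) = -93
since m = R²·194 − (-93)²:  R² = (8649 + 3767) / 194 = 64
R = √64 = 8  ⇒  r_B = 8 − 4 = 4

rB=4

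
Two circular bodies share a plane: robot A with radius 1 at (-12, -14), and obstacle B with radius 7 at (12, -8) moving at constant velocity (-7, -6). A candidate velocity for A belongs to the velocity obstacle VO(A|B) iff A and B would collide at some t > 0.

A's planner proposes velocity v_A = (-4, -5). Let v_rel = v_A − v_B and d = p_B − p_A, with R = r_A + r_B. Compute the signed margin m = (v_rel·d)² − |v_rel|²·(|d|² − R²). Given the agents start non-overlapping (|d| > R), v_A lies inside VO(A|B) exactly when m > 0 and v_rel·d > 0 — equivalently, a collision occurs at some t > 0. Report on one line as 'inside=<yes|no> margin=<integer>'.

d = (24, 6),  |d|² = 612;  R = 1+7 = 8,  c = 612−8² = 548
v_rel = (3, 1),  |v_rel|² = 10;  v_rel·d = (3)·(24) + (1)·(6) = 78
10·t² − 156·t + 548 = 0  ⇒  m = 78² − 10·548 = 604
m = 604 > 0,  v_rel·d = 78 > 0  ⇒  inside

inside=yes margin=604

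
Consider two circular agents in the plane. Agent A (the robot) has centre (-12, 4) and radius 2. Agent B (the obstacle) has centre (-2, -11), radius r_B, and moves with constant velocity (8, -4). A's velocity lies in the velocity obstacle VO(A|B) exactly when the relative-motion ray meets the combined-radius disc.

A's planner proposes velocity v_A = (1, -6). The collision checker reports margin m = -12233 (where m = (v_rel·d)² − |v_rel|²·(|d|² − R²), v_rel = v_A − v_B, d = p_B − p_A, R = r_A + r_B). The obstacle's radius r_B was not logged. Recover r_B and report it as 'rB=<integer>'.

m = -12233
d = (10, -15);  v_rel = (-7, -2),  |v_rel|² = 53
v_rel×d = (-7)·(-15) − (-2)·(10) = 125
since m = R²·53 − 125²:  R² = (15625 + -12233) / 53 = 64
R = √64 = 8  ⇒  r_B = 8 − 2 = 6

rB=6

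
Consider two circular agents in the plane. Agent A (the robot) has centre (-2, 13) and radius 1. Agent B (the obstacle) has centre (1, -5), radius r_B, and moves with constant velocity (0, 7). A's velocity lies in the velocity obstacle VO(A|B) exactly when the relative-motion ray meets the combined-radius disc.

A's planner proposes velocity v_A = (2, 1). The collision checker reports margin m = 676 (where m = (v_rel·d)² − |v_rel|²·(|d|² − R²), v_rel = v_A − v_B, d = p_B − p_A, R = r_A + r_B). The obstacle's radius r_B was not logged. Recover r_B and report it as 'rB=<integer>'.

m = 676
d = (3, -18);  v_rel = (2, -6),  |v_rel|² = 40
v_rel×d = (2)·(-18) − (-6)·(3) = -18
since m = R²·40 − (-18)²:  R² = (324 + 676) / 40 = 25
R = √25 = 5  ⇒  r_B = 5 − 1 = 4

rB=4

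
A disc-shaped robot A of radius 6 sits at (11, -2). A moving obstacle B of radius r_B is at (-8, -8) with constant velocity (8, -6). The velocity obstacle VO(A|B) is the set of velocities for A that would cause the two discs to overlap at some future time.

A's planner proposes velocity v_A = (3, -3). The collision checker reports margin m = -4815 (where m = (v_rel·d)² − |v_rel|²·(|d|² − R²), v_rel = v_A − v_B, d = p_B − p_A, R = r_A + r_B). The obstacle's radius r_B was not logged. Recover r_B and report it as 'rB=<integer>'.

m = -4815
d = (-19, -6);  v_rel = (-5, 3),  |v_rel|² = 34
v_rel×d = (-5)·(-6) − (3)·(-19) = 87
since m = R²·34 − 87²:  R² = (7569 + -4815) / 34 = 81
R = √81 = 9  ⇒  r_B = 9 − 6 = 3

rB=3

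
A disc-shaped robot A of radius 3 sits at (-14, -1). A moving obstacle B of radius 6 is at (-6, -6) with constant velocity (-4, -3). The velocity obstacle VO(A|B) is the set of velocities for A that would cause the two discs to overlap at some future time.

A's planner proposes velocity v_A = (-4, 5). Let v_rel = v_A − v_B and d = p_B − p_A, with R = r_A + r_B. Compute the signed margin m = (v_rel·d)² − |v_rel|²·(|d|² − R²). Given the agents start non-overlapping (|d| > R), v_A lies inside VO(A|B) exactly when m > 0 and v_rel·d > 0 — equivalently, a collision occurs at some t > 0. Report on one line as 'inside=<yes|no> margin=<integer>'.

d = (8, -5),  |d|² = 89;  R = 3+6 = 9,  c = 89−9² = 8
v_rel = (0, 8),  |v_rel|² = 64;  v_rel·d = (0)·(8) + (8)·(-5) = -40
64·t² + 80·t + 8 = 0  ⇒  m = (-40)² − 64·8 = 1088
m = 1088 > 0,  v_rel·d = -40 < 0  ⇒  outside

inside=no margin=1088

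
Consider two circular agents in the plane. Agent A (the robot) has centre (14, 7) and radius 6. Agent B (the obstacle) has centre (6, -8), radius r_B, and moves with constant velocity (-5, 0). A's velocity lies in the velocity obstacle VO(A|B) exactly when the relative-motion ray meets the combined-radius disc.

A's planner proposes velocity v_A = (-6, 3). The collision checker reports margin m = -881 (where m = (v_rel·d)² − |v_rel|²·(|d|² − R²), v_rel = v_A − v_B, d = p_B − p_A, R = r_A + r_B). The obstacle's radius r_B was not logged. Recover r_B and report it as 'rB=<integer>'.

m = -881
d = (-8, -15);  v_rel = (-1, 3),  |v_rel|² = 10
v_rel×d = (-1)·(-15) − (3)·(-8) = 39
since m = R²·10 − 39²:  R² = (1521 + -881) / 10 = 64
R = √64 = 8  ⇒  r_B = 8 − 6 = 2

rB=2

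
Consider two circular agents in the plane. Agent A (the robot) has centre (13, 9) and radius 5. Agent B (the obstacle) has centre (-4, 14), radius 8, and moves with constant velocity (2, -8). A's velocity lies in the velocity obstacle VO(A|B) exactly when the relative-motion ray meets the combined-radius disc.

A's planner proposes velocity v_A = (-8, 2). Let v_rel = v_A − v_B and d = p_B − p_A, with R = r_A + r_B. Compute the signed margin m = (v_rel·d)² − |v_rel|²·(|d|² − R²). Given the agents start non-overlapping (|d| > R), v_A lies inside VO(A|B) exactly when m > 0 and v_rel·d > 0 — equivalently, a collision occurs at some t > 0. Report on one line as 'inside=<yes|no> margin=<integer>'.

d = (-17, 5),  |d|² = 314;  R = 5+8 = 13,  c = 314−13² = 145
v_rel = (-10, 10),  |v_rel|² = 200;  v_rel·d = (-10)·(-17) + (10)·(5) = 220
200·t² − 440·t + 145 = 0  ⇒  m = 220² − 200·145 = 19400
m = 19400 > 0,  v_rel·d = 220 > 0  ⇒  inside

inside=yes margin=19400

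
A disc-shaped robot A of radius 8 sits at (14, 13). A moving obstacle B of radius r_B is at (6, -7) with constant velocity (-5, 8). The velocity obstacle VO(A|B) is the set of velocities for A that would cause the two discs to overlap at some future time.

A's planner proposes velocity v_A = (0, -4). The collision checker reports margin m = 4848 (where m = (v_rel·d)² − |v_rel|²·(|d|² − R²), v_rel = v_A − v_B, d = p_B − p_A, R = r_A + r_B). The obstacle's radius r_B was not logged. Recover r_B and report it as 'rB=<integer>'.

m = 4848
d = (-8, -20);  v_rel = (5, -12),  |v_rel|² = 169
v_rel×d = (5)·(-20) − (-12)·(-8) = -196
since m = R²·169 − (-196)²:  R² = (38416 + 4848) / 169 = 256
R = √256 = 16  ⇒  r_B = 16 − 8 = 8

rB=8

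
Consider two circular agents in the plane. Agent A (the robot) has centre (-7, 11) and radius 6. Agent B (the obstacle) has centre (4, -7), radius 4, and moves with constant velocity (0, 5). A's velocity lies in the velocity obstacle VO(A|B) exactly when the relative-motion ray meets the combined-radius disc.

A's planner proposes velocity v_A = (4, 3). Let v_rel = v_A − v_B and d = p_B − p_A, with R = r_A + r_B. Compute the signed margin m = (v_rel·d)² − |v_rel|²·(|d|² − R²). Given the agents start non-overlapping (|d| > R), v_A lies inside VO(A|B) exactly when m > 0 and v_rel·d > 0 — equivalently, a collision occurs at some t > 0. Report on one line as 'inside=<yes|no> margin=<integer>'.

d = (11, -18),  |d|² = 445;  R = 6+4 = 10,  c = 445−10² = 345
v_rel = (4, -2),  |v_rel|² = 20;  v_rel·d = (4)·(11) + (-2)·(-18) = 80
20·t² − 160·t + 345 = 0  ⇒  m = 80² − 20·345 = -500
m = -500 < 0,  v_rel·d = 80 > 0  ⇒  outside

inside=no margin=-500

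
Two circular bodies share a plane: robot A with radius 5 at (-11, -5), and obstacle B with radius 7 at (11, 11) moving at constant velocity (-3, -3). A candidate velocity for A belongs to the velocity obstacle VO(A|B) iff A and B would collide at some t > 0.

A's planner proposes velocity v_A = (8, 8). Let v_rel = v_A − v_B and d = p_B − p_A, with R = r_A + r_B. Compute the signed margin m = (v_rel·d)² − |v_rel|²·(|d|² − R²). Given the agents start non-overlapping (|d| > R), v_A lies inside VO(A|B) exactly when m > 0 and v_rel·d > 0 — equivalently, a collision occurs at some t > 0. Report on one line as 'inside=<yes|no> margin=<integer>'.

d = (22, 16),  |d|² = 740;  R = 5+7 = 12,  c = 740−12² = 596
v_rel = (11, 11),  |v_rel|² = 242;  v_rel·d = (11)·(22) + (11)·(16) = 418
242·t² − 836·t + 596 = 0  ⇒  m = 418² − 242·596 = 30492
m = 30492 > 0,  v_rel·d = 418 > 0  ⇒  inside

inside=yes margin=30492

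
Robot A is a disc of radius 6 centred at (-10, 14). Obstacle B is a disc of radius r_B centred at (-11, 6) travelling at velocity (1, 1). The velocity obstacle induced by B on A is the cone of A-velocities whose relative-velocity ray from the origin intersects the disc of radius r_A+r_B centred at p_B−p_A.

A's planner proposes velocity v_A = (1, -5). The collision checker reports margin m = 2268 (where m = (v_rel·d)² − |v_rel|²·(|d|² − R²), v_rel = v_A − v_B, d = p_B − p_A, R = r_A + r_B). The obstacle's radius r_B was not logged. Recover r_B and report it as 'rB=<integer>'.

m = 2268
d = (-1, -8);  v_rel = (0, -6),  |v_rel|² = 36
v_rel×d = (0)·(-8) − (-6)·(-1) = -6
since m = R²·36 − (-6)²:  R² = (36 + 2268) / 36 = 64
R = √64 = 8  ⇒  r_B = 8 − 6 = 2

rB=2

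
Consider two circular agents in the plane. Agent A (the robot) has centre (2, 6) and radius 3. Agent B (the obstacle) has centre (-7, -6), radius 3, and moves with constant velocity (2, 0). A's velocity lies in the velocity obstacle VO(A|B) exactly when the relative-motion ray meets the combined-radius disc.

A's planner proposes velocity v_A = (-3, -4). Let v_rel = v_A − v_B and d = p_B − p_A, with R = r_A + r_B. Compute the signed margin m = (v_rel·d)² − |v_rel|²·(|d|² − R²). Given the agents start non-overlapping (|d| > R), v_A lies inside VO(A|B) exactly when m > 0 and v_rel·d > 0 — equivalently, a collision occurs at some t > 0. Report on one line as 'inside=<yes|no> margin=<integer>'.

d = (-9, -12),  |d|² = 225;  R = 3+3 = 6,  c = 225−6² = 189
v_rel = (-5, -4),  |v_rel|² = 41;  v_rel·d = (-5)·(-9) + (-4)·(-12) = 93
41·t² − 186·t + 189 = 0  ⇒  m = 93² − 41·189 = 900
m = 900 > 0,  v_rel·d = 93 > 0  ⇒  inside

inside=yes margin=900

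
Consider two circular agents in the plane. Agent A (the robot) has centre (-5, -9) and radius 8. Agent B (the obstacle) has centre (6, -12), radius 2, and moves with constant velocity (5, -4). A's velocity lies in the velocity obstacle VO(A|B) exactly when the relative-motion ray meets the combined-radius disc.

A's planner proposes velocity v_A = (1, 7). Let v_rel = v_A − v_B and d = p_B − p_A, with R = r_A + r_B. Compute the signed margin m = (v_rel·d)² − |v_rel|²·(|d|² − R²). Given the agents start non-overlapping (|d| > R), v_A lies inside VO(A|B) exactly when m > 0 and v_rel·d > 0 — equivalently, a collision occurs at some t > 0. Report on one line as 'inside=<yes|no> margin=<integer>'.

d = (11, -3),  |d|² = 130;  R = 8+2 = 10,  c = 130−10² = 30
v_rel = (-4, 11),  |v_rel|² = 137;  v_rel·d = (-4)·(11) + (11)·(-3) = -77
137·t² + 154·t + 30 = 0  ⇒  m = (-77)² − 137·30 = 1819
m = 1819 > 0,  v_rel·d = -77 < 0  ⇒  outside

inside=no margin=1819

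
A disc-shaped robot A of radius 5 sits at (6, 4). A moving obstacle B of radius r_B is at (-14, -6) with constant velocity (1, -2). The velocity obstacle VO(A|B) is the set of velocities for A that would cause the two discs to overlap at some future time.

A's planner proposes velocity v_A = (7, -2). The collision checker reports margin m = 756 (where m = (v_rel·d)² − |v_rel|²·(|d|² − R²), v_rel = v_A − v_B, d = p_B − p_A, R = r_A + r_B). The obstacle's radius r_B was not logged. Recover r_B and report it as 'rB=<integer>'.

m = 756
d = (-20, -10);  v_rel = (6, 0),  |v_rel|² = 36
v_rel×d = (6)·(-10) − (0)·(-20) = -60
since m = R²·36 − (-60)²:  R² = (3600 + 756) / 36 = 121
R = √121 = 11  ⇒  r_B = 11 − 5 = 6

rB=6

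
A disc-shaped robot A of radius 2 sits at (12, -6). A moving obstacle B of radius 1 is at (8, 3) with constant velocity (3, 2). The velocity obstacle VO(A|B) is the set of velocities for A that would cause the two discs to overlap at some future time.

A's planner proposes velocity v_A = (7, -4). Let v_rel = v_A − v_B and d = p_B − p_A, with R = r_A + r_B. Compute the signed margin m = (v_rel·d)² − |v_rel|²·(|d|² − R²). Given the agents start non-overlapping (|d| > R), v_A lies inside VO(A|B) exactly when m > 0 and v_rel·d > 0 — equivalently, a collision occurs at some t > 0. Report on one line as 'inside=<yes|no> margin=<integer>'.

d = (-4, 9),  |d|² = 97;  R = 2+1 = 3,  c = 97−3² = 88
v_rel = (4, -6),  |v_rel|² = 52;  v_rel·d = (4)·(-4) + (-6)·(9) = -70
52·t² + 140·t + 88 = 0  ⇒  m = (-70)² − 52·88 = 324
m = 324 > 0,  v_rel·d = -70 < 0  ⇒  outside

inside=no margin=324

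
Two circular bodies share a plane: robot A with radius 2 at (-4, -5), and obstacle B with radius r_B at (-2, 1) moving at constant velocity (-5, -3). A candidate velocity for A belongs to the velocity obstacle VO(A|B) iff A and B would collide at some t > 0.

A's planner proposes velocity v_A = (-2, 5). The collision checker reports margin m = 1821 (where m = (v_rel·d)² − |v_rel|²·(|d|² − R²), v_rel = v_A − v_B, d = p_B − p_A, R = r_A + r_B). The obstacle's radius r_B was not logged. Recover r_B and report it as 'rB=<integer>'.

m = 1821
d = (2, 6);  v_rel = (3, 8),  |v_rel|² = 73
v_rel×d = (3)·(6) − (8)·(2) = 2
since m = R²·73 − 2²:  R² = (4 + 1821) / 73 = 25
R = √25 = 5  ⇒  r_B = 5 − 2 = 3

rB=3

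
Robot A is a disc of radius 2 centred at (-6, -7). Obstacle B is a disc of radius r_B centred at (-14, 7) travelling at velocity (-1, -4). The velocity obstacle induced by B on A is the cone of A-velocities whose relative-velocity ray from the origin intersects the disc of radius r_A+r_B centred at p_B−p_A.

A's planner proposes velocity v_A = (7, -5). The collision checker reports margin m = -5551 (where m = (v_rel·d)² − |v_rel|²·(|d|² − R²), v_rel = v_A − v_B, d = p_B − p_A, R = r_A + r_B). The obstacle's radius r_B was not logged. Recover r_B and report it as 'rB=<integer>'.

m = -5551
d = (-8, 14);  v_rel = (8, -1),  |v_rel|² = 65
v_rel×d = (8)·(14) − (-1)·(-8) = 104
since m = R²·65 − 104²:  R² = (10816 + -5551) / 65 = 81
R = √81 = 9  ⇒  r_B = 9 − 2 = 7

rB=7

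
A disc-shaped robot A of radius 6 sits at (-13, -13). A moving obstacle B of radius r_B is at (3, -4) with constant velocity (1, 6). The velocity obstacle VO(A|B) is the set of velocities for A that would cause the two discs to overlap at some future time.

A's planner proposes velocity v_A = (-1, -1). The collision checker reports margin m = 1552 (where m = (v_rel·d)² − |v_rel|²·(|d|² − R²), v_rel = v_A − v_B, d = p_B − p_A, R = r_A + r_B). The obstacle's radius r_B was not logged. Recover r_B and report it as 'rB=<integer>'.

m = 1552
d = (16, 9);  v_rel = (-2, -7),  |v_rel|² = 53
v_rel×d = (-2)·(9) − (-7)·(16) = 94
since m = R²·53 − 94²:  R² = (8836 + 1552) / 53 = 196
R = √196 = 14  ⇒  r_B = 14 − 6 = 8

rB=8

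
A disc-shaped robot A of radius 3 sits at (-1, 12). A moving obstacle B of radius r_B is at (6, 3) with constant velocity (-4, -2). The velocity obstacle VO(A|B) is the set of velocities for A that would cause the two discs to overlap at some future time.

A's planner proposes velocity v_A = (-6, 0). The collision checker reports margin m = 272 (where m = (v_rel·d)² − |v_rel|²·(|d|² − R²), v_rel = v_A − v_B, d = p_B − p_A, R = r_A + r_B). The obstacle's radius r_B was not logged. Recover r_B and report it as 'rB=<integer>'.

m = 272
d = (7, -9);  v_rel = (-2, 2),  |v_rel|² = 8
v_rel×d = (-2)·(-9) − (2)·(7) = 4
since m = R²·8 − 4²:  R² = (16 + 272) / 8 = 36
R = √36 = 6  ⇒  r_B = 6 − 3 = 3

rB=3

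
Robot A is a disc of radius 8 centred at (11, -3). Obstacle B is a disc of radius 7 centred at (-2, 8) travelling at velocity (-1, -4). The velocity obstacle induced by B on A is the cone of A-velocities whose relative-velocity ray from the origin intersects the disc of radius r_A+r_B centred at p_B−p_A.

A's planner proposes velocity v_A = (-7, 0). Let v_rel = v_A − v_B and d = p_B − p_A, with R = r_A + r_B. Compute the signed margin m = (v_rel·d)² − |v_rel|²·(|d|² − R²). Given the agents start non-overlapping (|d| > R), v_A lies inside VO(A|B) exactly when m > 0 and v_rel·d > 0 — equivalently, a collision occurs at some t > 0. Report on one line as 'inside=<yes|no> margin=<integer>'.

d = (-13, 11),  |d|² = 290;  R = 8+7 = 15,  c = 290−15² = 65
v_rel = (-6, 4),  |v_rel|² = 52;  v_rel·d = (-6)·(-13) + (4)·(11) = 122
52·t² − 244·t + 65 = 0  ⇒  m = 122² − 52·65 = 11504
m = 11504 > 0,  v_rel·d = 122 > 0  ⇒  inside

inside=yes margin=11504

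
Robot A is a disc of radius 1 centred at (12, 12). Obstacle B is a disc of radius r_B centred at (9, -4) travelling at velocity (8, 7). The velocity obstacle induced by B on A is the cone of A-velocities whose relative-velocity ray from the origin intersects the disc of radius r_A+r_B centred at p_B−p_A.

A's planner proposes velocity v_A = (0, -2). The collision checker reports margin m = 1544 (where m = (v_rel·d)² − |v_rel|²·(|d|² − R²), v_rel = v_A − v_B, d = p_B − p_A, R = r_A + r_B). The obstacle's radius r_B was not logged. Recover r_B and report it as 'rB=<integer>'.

m = 1544
d = (-3, -16);  v_rel = (-8, -9),  |v_rel|² = 145
v_rel×d = (-8)·(-16) − (-9)·(-3) = 101
since m = R²·145 − 101²:  R² = (10201 + 1544) / 145 = 81
R = √81 = 9  ⇒  r_B = 9 − 1 = 8

rB=8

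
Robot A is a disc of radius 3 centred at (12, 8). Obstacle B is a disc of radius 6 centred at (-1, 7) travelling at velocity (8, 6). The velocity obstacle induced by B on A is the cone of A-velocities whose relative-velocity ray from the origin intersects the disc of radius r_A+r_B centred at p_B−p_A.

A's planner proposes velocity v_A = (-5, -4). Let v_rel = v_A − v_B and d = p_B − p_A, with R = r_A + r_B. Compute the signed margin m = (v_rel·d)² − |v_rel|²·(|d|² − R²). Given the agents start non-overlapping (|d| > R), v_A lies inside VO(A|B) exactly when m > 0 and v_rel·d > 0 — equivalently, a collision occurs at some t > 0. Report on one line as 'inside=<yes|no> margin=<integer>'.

d = (-13, -1),  |d|² = 170;  R = 3+6 = 9,  c = 170−9² = 89
v_rel = (-13, -10),  |v_rel|² = 269;  v_rel·d = (-13)·(-13) + (-10)·(-1) = 179
269·t² − 358·t + 89 = 0  ⇒  m = 179² − 269·89 = 8100
m = 8100 > 0,  v_rel·d = 179 > 0  ⇒  inside

inside=yes margin=8100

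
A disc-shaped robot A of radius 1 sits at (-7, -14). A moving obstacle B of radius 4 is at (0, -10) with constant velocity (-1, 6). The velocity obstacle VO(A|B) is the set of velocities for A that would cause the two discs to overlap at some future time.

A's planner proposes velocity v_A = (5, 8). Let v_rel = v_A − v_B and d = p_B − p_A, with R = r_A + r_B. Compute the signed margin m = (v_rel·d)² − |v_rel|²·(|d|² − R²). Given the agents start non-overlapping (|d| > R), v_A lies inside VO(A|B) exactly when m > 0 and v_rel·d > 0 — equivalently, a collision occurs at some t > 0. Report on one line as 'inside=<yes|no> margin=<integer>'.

d = (7, 4),  |d|² = 65;  R = 1+4 = 5,  c = 65−5² = 40
v_rel = (6, 2),  |v_rel|² = 40;  v_rel·d = (6)·(7) + (2)·(4) = 50
40·t² − 100·t + 40 = 0  ⇒  m = 50² − 40·40 = 900
m = 900 > 0,  v_rel·d = 50 > 0  ⇒  inside

inside=yes margin=900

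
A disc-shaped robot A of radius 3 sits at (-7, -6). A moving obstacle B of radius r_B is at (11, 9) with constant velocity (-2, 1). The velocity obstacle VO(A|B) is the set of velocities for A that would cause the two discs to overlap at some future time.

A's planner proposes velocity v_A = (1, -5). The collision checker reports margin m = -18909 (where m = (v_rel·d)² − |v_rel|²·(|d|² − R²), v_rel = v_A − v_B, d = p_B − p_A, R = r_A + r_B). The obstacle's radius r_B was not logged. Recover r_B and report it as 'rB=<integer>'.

m = -18909
d = (18, 15);  v_rel = (3, -6),  |v_rel|² = 45
v_rel×d = (3)·(15) − (-6)·(18) = 153
since m = R²·45 − 153²:  R² = (23409 + -18909) / 45 = 100
R = √100 = 10  ⇒  r_B = 10 − 3 = 7

rB=7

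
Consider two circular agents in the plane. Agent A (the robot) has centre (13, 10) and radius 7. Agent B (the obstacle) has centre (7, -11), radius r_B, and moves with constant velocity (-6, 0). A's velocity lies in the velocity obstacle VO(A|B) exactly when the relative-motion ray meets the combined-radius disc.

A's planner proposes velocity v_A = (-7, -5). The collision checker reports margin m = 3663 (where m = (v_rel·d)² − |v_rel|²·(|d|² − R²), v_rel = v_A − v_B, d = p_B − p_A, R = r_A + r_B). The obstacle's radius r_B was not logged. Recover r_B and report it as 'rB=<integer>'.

m = 3663
d = (-6, -21);  v_rel = (-1, -5),  |v_rel|² = 26
v_rel×d = (-1)·(-21) − (-5)·(-6) = -9
since m = R²·26 − (-9)²:  R² = (81 + 3663) / 26 = 144
R = √144 = 12  ⇒  r_B = 12 − 7 = 5

rB=5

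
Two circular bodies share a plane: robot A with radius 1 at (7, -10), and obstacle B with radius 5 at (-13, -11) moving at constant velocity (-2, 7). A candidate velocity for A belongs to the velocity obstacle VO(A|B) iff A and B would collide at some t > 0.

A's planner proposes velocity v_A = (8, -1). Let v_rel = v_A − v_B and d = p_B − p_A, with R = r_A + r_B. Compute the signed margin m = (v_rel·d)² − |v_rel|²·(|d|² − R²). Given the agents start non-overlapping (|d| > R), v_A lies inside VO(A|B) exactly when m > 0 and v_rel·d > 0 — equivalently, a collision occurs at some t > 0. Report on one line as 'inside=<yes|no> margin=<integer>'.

d = (-20, -1),  |d|² = 401;  R = 1+5 = 6,  c = 401−6² = 365
v_rel = (10, -8),  |v_rel|² = 164;  v_rel·d = (10)·(-20) + (-8)·(-1) = -192
164·t² + 384·t + 365 = 0  ⇒  m = (-192)² − 164·365 = -22996
m = -22996 < 0,  v_rel·d = -192 < 0  ⇒  outside

inside=no margin=-22996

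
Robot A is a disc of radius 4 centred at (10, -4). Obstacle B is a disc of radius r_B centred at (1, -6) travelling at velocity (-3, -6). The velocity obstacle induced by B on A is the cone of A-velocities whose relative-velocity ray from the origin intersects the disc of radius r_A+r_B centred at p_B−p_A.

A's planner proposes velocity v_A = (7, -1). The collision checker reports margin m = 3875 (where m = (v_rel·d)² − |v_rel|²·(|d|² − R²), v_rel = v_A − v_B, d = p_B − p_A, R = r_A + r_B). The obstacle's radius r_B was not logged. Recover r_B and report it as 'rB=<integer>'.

m = 3875
d = (-9, -2);  v_rel = (10, 5),  |v_rel|² = 125
v_rel×d = (10)·(-2) − (5)·(-9) = 25
since m = R²·125 − 25²:  R² = (625 + 3875) / 125 = 36
R = √36 = 6  ⇒  r_B = 6 − 4 = 2

rB=2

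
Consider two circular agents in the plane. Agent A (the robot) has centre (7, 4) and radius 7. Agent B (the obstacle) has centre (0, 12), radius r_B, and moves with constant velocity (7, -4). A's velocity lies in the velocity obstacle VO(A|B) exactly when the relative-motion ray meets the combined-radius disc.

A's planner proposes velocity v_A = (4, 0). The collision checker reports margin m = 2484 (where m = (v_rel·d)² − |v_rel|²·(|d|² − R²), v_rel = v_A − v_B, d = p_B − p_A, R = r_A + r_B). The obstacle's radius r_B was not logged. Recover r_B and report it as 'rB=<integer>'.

m = 2484
d = (-7, 8);  v_rel = (-3, 4),  |v_rel|² = 25
v_rel×d = (-3)·(8) − (4)·(-7) = 4
since m = R²·25 − 4²:  R² = (16 + 2484) / 25 = 100
R = √100 = 10  ⇒  r_B = 10 − 7 = 3

rB=3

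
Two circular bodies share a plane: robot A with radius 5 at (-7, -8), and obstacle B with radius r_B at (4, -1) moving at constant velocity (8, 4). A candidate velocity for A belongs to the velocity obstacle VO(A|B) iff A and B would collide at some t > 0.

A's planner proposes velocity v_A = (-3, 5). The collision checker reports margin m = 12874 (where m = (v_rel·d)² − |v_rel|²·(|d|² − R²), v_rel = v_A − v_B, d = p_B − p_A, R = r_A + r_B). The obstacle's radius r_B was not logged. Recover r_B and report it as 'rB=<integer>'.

m = 12874
d = (11, 7);  v_rel = (-11, 1),  |v_rel|² = 122
v_rel×d = (-11)·(7) − (1)·(11) = -88
since m = R²·122 − (-88)²:  R² = (7744 + 12874) / 122 = 169
R = √169 = 13  ⇒  r_B = 13 − 5 = 8

rB=8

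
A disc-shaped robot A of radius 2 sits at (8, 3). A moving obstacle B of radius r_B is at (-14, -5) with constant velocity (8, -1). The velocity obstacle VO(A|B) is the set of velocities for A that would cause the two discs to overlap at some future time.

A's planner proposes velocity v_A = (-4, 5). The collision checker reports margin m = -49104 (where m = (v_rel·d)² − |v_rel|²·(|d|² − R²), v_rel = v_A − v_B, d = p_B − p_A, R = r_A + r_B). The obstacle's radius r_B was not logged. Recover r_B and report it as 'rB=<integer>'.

m = -49104
d = (-22, -8);  v_rel = (-12, 6),  |v_rel|² = 180
v_rel×d = (-12)·(-8) − (6)·(-22) = 228
since m = R²·180 − 228²:  R² = (51984 + -49104) / 180 = 16
R = √16 = 4  ⇒  r_B = 4 − 2 = 2

rB=2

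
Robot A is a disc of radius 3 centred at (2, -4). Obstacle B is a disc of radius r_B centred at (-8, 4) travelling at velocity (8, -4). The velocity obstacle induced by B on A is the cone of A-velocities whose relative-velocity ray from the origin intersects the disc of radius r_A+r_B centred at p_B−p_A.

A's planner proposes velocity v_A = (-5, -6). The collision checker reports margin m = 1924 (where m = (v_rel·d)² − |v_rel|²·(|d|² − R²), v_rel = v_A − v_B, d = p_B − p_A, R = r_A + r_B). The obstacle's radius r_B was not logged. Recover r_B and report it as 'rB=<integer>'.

m = 1924
d = (-10, 8);  v_rel = (-13, -2),  |v_rel|² = 173
v_rel×d = (-13)·(8) − (-2)·(-10) = -124
since m = R²·173 − (-124)²:  R² = (15376 + 1924) / 173 = 100
R = √100 = 10  ⇒  r_B = 10 − 3 = 7

rB=7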